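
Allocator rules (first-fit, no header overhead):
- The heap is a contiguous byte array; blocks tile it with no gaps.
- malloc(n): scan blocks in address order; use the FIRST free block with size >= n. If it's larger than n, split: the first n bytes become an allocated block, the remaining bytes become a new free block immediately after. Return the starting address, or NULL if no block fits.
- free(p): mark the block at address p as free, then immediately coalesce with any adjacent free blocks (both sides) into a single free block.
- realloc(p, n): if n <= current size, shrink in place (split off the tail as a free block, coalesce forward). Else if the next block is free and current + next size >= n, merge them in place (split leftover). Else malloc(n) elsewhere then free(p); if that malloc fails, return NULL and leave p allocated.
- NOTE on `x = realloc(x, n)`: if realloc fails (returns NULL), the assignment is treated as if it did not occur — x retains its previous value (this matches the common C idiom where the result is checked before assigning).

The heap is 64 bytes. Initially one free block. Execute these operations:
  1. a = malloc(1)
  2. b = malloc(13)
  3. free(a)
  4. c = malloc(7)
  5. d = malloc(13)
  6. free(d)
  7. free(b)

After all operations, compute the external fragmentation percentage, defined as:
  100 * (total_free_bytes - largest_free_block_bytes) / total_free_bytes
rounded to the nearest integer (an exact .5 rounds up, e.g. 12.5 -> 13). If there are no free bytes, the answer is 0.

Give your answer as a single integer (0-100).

Op 1: a = malloc(1) -> a = 0; heap: [0-0 ALLOC][1-63 FREE]
Op 2: b = malloc(13) -> b = 1; heap: [0-0 ALLOC][1-13 ALLOC][14-63 FREE]
Op 3: free(a) -> (freed a); heap: [0-0 FREE][1-13 ALLOC][14-63 FREE]
Op 4: c = malloc(7) -> c = 14; heap: [0-0 FREE][1-13 ALLOC][14-20 ALLOC][21-63 FREE]
Op 5: d = malloc(13) -> d = 21; heap: [0-0 FREE][1-13 ALLOC][14-20 ALLOC][21-33 ALLOC][34-63 FREE]
Op 6: free(d) -> (freed d); heap: [0-0 FREE][1-13 ALLOC][14-20 ALLOC][21-63 FREE]
Op 7: free(b) -> (freed b); heap: [0-13 FREE][14-20 ALLOC][21-63 FREE]
Free blocks: [14 43] total_free=57 largest=43 -> 100*(57-43)/57 = 1400/57 ≈ 24.561 -> rounds to 25

Answer: 25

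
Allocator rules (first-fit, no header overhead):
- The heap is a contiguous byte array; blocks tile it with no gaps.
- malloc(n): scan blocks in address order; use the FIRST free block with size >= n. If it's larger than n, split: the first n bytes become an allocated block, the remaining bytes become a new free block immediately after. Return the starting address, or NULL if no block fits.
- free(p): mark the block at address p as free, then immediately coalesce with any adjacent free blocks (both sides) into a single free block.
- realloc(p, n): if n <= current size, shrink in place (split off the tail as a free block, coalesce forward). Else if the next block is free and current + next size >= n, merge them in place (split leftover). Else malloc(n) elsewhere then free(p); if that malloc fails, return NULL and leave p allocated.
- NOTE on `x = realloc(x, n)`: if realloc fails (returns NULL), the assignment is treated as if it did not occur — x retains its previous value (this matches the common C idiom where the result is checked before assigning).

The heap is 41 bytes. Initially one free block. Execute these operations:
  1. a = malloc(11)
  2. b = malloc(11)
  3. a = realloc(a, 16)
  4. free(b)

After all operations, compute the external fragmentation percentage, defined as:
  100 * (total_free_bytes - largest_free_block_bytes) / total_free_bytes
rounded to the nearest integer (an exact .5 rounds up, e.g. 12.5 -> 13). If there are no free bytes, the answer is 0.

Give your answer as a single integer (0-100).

Op 1: a = malloc(11) -> a = 0; heap: [0-10 ALLOC][11-40 FREE]
Op 2: b = malloc(11) -> b = 11; heap: [0-10 ALLOC][11-21 ALLOC][22-40 FREE]
Op 3: a = realloc(a, 16) -> a = 22; heap: [0-10 FREE][11-21 ALLOC][22-37 ALLOC][38-40 FREE]
Op 4: free(b) -> (freed b); heap: [0-21 FREE][22-37 ALLOC][38-40 FREE]
Free blocks: [22 3] total_free=25 largest=22 -> 100*(25-22)/25 = 300/25 = 12

Answer: 12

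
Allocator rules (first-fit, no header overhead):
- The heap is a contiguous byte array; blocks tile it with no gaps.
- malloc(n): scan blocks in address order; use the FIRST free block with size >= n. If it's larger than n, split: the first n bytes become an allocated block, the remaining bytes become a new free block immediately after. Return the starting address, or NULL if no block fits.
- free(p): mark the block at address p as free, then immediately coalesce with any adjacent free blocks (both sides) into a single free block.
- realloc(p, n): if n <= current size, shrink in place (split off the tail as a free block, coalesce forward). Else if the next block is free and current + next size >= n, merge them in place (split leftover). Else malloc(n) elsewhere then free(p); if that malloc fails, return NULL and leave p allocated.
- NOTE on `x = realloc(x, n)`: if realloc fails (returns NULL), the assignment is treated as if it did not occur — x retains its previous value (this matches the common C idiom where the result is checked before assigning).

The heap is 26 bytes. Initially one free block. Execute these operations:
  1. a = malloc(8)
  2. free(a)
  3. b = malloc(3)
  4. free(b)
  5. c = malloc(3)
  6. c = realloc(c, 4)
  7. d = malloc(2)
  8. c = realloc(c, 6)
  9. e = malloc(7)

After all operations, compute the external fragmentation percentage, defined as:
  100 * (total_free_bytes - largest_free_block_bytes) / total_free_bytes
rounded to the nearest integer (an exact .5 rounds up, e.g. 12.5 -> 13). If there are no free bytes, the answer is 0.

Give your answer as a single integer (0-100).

Op 1: a = malloc(8) -> a = 0; heap: [0-7 ALLOC][8-25 FREE]
Op 2: free(a) -> (freed a); heap: [0-25 FREE]
Op 3: b = malloc(3) -> b = 0; heap: [0-2 ALLOC][3-25 FREE]
Op 4: free(b) -> (freed b); heap: [0-25 FREE]
Op 5: c = malloc(3) -> c = 0; heap: [0-2 ALLOC][3-25 FREE]
Op 6: c = realloc(c, 4) -> c = 0; heap: [0-3 ALLOC][4-25 FREE]
Op 7: d = malloc(2) -> d = 4; heap: [0-3 ALLOC][4-5 ALLOC][6-25 FREE]
Op 8: c = realloc(c, 6) -> c = 6; heap: [0-3 FREE][4-5 ALLOC][6-11 ALLOC][12-25 FREE]
Op 9: e = malloc(7) -> e = 12; heap: [0-3 FREE][4-5 ALLOC][6-11 ALLOC][12-18 ALLOC][19-25 FREE]
Free blocks: [4 7] total_free=11 largest=7 -> 100*(11-7)/11 = 400/11 ≈ 36.364 -> rounds to 36

Answer: 36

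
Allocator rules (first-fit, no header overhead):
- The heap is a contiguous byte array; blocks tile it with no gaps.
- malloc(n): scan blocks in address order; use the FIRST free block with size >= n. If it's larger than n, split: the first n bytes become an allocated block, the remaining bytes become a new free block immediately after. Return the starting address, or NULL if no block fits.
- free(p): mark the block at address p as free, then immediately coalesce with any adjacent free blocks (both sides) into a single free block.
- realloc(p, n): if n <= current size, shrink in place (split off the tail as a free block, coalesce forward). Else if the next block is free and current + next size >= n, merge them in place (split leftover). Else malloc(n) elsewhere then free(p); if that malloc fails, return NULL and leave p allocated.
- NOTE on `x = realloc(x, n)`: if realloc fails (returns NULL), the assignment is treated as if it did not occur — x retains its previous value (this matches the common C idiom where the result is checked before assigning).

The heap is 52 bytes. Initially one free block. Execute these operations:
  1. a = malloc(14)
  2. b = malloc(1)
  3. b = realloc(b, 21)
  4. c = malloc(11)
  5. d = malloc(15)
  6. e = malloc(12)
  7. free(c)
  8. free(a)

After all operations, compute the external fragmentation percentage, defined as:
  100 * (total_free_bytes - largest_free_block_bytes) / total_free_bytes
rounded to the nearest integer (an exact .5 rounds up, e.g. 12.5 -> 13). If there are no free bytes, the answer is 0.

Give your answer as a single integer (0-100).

Op 1: a = malloc(14) -> a = 0; heap: [0-13 ALLOC][14-51 FREE]
Op 2: b = malloc(1) -> b = 14; heap: [0-13 ALLOC][14-14 ALLOC][15-51 FREE]
Op 3: b = realloc(b, 21) -> b = 14; heap: [0-13 ALLOC][14-34 ALLOC][35-51 FREE]
Op 4: c = malloc(11) -> c = 35; heap: [0-13 ALLOC][14-34 ALLOC][35-45 ALLOC][46-51 FREE]
Op 5: d = malloc(15) -> d = NULL; heap: [0-13 ALLOC][14-34 ALLOC][35-45 ALLOC][46-51 FREE]
Op 6: e = malloc(12) -> e = NULL; heap: [0-13 ALLOC][14-34 ALLOC][35-45 ALLOC][46-51 FREE]
Op 7: free(c) -> (freed c); heap: [0-13 ALLOC][14-34 ALLOC][35-51 FREE]
Op 8: free(a) -> (freed a); heap: [0-13 FREE][14-34 ALLOC][35-51 FREE]
Free blocks: [14 17] total_free=31 largest=17 -> 100*(31-17)/31 = 1400/31 ≈ 45.161 -> rounds to 45

Answer: 45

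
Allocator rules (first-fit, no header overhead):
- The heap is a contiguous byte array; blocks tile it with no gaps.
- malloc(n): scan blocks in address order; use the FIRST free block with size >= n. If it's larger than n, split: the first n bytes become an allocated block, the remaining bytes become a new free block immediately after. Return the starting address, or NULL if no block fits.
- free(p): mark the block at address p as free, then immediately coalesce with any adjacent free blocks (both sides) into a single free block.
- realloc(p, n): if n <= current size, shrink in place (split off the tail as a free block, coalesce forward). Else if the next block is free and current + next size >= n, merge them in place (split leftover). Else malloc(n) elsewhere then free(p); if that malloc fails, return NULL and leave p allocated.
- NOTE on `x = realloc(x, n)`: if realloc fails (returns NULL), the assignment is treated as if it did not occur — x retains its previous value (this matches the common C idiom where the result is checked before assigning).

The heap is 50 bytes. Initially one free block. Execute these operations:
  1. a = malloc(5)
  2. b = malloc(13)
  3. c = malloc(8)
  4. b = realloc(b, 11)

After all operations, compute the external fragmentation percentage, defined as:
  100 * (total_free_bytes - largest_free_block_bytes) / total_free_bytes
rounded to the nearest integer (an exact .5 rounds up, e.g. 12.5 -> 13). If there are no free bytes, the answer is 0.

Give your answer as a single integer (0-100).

Op 1: a = malloc(5) -> a = 0; heap: [0-4 ALLOC][5-49 FREE]
Op 2: b = malloc(13) -> b = 5; heap: [0-4 ALLOC][5-17 ALLOC][18-49 FREE]
Op 3: c = malloc(8) -> c = 18; heap: [0-4 ALLOC][5-17 ALLOC][18-25 ALLOC][26-49 FREE]
Op 4: b = realloc(b, 11) -> b = 5; heap: [0-4 ALLOC][5-15 ALLOC][16-17 FREE][18-25 ALLOC][26-49 FREE]
Free blocks: [2 24] total_free=26 largest=24 -> 100*(26-24)/26 = 200/26 ≈ 7.692 -> rounds to 8

Answer: 8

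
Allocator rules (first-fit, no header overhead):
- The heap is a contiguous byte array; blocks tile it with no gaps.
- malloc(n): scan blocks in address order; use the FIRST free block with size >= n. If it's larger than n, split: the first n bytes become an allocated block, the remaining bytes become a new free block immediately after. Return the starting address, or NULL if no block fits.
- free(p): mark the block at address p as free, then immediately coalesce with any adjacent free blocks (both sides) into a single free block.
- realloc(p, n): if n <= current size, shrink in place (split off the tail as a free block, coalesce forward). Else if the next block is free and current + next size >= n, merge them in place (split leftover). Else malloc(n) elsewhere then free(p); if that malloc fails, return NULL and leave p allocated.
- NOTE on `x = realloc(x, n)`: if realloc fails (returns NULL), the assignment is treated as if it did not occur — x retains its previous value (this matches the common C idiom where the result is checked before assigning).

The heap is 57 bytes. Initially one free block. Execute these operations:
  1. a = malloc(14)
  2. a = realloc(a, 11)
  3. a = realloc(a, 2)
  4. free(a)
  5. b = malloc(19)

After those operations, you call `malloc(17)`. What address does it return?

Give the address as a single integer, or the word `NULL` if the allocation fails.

Op 1: a = malloc(14) -> a = 0; heap: [0-13 ALLOC][14-56 FREE]
Op 2: a = realloc(a, 11) -> a = 0; heap: [0-10 ALLOC][11-56 FREE]
Op 3: a = realloc(a, 2) -> a = 0; heap: [0-1 ALLOC][2-56 FREE]
Op 4: free(a) -> (freed a); heap: [0-56 FREE]
Op 5: b = malloc(19) -> b = 0; heap: [0-18 ALLOC][19-56 FREE]
malloc(17): first-fit scan over [0-18 ALLOC][19-56 FREE] -> 19

Answer: 19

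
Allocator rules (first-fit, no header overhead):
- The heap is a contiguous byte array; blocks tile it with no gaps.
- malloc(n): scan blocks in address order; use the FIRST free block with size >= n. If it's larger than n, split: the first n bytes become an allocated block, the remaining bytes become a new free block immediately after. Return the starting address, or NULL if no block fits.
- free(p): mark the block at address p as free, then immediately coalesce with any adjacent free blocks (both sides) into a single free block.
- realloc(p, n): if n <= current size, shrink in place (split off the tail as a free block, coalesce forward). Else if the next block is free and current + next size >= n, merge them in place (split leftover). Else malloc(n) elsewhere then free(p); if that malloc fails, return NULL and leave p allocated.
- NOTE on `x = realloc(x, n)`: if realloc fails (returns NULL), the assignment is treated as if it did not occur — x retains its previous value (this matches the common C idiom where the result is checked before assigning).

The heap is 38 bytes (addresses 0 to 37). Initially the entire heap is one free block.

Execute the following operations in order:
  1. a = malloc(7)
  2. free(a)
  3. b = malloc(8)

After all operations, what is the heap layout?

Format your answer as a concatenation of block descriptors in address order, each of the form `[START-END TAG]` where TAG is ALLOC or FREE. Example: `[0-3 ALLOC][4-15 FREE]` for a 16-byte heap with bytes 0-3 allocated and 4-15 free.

Answer: [0-7 ALLOC][8-37 FREE]

Derivation:
Op 1: a = malloc(7) -> a = 0; heap: [0-6 ALLOC][7-37 FREE]
Op 2: free(a) -> (freed a); heap: [0-37 FREE]
Op 3: b = malloc(8) -> b = 0; heap: [0-7 ALLOC][8-37 FREE]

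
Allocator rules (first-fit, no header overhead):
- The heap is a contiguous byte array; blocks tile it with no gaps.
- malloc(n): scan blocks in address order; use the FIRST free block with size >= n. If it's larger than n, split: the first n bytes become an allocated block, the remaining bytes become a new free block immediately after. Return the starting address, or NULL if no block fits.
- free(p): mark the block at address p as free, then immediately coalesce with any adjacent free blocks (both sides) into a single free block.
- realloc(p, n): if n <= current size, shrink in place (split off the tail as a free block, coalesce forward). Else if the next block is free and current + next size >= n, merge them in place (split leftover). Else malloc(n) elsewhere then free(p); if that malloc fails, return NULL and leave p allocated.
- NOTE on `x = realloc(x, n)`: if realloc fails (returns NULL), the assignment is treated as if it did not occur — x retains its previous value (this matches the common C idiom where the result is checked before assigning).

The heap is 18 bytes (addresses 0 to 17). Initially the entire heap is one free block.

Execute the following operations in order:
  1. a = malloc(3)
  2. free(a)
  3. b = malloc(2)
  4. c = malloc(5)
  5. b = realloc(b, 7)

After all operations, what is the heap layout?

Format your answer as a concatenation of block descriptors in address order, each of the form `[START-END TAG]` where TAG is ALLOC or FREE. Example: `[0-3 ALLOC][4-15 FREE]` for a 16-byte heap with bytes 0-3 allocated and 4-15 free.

Op 1: a = malloc(3) -> a = 0; heap: [0-2 ALLOC][3-17 FREE]
Op 2: free(a) -> (freed a); heap: [0-17 FREE]
Op 3: b = malloc(2) -> b = 0; heap: [0-1 ALLOC][2-17 FREE]
Op 4: c = malloc(5) -> c = 2; heap: [0-1 ALLOC][2-6 ALLOC][7-17 FREE]
Op 5: b = realloc(b, 7) -> b = 7; heap: [0-1 FREE][2-6 ALLOC][7-13 ALLOC][14-17 FREE]

Answer: [0-1 FREE][2-6 ALLOC][7-13 ALLOC][14-17 FREE]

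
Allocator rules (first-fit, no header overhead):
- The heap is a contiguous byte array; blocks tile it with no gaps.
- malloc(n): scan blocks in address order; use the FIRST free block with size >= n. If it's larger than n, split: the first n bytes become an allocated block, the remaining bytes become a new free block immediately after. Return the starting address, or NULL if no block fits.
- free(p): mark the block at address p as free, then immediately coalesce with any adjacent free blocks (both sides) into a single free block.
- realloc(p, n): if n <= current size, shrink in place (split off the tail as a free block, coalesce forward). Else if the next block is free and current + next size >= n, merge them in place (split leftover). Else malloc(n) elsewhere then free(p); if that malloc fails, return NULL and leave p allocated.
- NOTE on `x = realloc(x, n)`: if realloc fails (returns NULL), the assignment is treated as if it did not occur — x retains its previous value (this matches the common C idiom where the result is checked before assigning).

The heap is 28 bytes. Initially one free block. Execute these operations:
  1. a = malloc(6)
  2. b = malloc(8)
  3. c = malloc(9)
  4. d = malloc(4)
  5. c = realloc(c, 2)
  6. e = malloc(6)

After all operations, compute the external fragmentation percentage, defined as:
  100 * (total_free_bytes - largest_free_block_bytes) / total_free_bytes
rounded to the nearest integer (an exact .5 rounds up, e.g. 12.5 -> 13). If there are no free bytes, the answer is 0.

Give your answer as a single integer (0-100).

Answer: 50

Derivation:
Op 1: a = malloc(6) -> a = 0; heap: [0-5 ALLOC][6-27 FREE]
Op 2: b = malloc(8) -> b = 6; heap: [0-5 ALLOC][6-13 ALLOC][14-27 FREE]
Op 3: c = malloc(9) -> c = 14; heap: [0-5 ALLOC][6-13 ALLOC][14-22 ALLOC][23-27 FREE]
Op 4: d = malloc(4) -> d = 23; heap: [0-5 ALLOC][6-13 ALLOC][14-22 ALLOC][23-26 ALLOC][27-27 FREE]
Op 5: c = realloc(c, 2) -> c = 14; heap: [0-5 ALLOC][6-13 ALLOC][14-15 ALLOC][16-22 FREE][23-26 ALLOC][27-27 FREE]
Op 6: e = malloc(6) -> e = 16; heap: [0-5 ALLOC][6-13 ALLOC][14-15 ALLOC][16-21 ALLOC][22-22 FREE][23-26 ALLOC][27-27 FREE]
Free blocks: [1 1] total_free=2 largest=1 -> 100*(2-1)/2 = 100/2 = 50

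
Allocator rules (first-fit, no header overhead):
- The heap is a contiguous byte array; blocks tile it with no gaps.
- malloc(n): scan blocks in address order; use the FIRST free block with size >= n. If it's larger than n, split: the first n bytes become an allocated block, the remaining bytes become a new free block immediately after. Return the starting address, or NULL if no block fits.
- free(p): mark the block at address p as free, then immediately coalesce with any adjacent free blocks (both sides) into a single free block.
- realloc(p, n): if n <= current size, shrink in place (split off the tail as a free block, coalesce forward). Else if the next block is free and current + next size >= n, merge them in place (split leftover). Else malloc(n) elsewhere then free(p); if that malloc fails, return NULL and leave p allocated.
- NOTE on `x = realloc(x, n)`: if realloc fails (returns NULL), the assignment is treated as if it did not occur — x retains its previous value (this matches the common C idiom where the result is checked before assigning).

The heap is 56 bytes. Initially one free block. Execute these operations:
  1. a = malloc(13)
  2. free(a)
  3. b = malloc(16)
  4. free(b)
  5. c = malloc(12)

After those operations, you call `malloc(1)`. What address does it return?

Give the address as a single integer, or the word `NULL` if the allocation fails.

Op 1: a = malloc(13) -> a = 0; heap: [0-12 ALLOC][13-55 FREE]
Op 2: free(a) -> (freed a); heap: [0-55 FREE]
Op 3: b = malloc(16) -> b = 0; heap: [0-15 ALLOC][16-55 FREE]
Op 4: free(b) -> (freed b); heap: [0-55 FREE]
Op 5: c = malloc(12) -> c = 0; heap: [0-11 ALLOC][12-55 FREE]
malloc(1): first-fit scan over [0-11 ALLOC][12-55 FREE] -> 12

Answer: 12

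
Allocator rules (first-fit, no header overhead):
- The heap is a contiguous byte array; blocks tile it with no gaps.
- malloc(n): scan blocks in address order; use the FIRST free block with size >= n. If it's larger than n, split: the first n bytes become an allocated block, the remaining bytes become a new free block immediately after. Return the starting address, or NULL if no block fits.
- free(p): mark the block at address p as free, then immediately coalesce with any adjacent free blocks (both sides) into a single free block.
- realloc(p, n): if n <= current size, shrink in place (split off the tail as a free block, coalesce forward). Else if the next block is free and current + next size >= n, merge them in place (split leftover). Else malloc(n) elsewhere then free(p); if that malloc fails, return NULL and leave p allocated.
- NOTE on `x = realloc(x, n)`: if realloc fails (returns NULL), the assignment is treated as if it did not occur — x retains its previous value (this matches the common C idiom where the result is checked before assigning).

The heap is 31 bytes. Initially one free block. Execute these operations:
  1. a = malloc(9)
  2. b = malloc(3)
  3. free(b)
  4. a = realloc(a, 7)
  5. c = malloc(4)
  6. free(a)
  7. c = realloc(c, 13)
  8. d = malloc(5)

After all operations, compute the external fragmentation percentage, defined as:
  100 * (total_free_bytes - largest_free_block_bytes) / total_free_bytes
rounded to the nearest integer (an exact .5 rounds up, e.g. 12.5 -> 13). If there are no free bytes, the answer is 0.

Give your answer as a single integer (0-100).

Op 1: a = malloc(9) -> a = 0; heap: [0-8 ALLOC][9-30 FREE]
Op 2: b = malloc(3) -> b = 9; heap: [0-8 ALLOC][9-11 ALLOC][12-30 FREE]
Op 3: free(b) -> (freed b); heap: [0-8 ALLOC][9-30 FREE]
Op 4: a = realloc(a, 7) -> a = 0; heap: [0-6 ALLOC][7-30 FREE]
Op 5: c = malloc(4) -> c = 7; heap: [0-6 ALLOC][7-10 ALLOC][11-30 FREE]
Op 6: free(a) -> (freed a); heap: [0-6 FREE][7-10 ALLOC][11-30 FREE]
Op 7: c = realloc(c, 13) -> c = 7; heap: [0-6 FREE][7-19 ALLOC][20-30 FREE]
Op 8: d = malloc(5) -> d = 0; heap: [0-4 ALLOC][5-6 FREE][7-19 ALLOC][20-30 FREE]
Free blocks: [2 11] total_free=13 largest=11 -> 100*(13-11)/13 = 200/13 ≈ 15.385 -> rounds to 15

Answer: 15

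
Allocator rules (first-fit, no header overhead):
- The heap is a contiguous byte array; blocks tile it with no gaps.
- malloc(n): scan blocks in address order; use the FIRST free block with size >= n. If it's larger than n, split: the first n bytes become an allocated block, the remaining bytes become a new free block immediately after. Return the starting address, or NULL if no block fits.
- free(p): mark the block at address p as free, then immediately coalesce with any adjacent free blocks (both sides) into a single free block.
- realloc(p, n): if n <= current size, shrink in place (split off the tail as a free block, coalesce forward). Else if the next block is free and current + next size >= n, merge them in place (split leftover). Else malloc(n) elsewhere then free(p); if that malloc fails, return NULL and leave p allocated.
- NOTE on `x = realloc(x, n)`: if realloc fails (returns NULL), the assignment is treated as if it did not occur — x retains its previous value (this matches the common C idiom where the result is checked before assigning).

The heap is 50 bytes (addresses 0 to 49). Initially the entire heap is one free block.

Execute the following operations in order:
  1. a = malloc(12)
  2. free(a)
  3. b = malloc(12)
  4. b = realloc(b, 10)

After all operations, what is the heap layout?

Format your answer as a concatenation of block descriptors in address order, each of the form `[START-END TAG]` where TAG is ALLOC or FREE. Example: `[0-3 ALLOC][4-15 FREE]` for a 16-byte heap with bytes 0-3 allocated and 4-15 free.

Answer: [0-9 ALLOC][10-49 FREE]

Derivation:
Op 1: a = malloc(12) -> a = 0; heap: [0-11 ALLOC][12-49 FREE]
Op 2: free(a) -> (freed a); heap: [0-49 FREE]
Op 3: b = malloc(12) -> b = 0; heap: [0-11 ALLOC][12-49 FREE]
Op 4: b = realloc(b, 10) -> b = 0; heap: [0-9 ALLOC][10-49 FREE]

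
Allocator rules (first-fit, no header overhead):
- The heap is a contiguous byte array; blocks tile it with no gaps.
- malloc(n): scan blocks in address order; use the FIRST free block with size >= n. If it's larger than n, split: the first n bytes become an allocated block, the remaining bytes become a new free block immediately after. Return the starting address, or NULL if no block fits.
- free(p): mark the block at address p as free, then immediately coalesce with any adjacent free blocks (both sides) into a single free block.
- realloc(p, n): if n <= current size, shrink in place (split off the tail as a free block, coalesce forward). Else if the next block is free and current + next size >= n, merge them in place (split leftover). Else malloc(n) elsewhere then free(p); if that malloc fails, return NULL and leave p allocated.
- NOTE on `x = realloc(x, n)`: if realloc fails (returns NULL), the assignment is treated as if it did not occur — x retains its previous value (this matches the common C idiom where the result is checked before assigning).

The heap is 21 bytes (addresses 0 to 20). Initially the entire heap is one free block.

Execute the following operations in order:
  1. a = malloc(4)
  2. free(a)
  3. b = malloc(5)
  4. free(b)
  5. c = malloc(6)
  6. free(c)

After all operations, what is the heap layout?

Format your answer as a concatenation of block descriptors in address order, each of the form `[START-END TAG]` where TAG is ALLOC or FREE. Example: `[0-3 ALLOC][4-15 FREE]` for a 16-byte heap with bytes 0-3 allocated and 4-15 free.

Answer: [0-20 FREE]

Derivation:
Op 1: a = malloc(4) -> a = 0; heap: [0-3 ALLOC][4-20 FREE]
Op 2: free(a) -> (freed a); heap: [0-20 FREE]
Op 3: b = malloc(5) -> b = 0; heap: [0-4 ALLOC][5-20 FREE]
Op 4: free(b) -> (freed b); heap: [0-20 FREE]
Op 5: c = malloc(6) -> c = 0; heap: [0-5 ALLOC][6-20 FREE]
Op 6: free(c) -> (freed c); heap: [0-20 FREE]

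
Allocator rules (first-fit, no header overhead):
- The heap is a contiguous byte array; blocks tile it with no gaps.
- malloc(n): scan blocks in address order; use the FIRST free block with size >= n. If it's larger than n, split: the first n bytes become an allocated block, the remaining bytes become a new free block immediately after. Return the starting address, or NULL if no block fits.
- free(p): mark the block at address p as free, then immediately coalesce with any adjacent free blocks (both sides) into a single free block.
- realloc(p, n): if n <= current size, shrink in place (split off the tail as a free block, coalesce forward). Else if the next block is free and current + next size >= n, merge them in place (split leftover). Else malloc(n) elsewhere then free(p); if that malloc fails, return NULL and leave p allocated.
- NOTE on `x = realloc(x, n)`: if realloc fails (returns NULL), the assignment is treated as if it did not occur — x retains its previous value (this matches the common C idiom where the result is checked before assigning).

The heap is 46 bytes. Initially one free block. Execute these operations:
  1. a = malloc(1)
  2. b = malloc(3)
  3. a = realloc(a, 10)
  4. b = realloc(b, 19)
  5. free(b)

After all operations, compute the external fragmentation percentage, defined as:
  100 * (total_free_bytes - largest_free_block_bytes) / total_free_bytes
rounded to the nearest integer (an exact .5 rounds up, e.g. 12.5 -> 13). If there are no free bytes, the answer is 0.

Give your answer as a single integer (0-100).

Answer: 11

Derivation:
Op 1: a = malloc(1) -> a = 0; heap: [0-0 ALLOC][1-45 FREE]
Op 2: b = malloc(3) -> b = 1; heap: [0-0 ALLOC][1-3 ALLOC][4-45 FREE]
Op 3: a = realloc(a, 10) -> a = 4; heap: [0-0 FREE][1-3 ALLOC][4-13 ALLOC][14-45 FREE]
Op 4: b = realloc(b, 19) -> b = 14; heap: [0-3 FREE][4-13 ALLOC][14-32 ALLOC][33-45 FREE]
Op 5: free(b) -> (freed b); heap: [0-3 FREE][4-13 ALLOC][14-45 FREE]
Free blocks: [4 32] total_free=36 largest=32 -> 100*(36-32)/36 = 400/36 ≈ 11.111 -> rounds to 11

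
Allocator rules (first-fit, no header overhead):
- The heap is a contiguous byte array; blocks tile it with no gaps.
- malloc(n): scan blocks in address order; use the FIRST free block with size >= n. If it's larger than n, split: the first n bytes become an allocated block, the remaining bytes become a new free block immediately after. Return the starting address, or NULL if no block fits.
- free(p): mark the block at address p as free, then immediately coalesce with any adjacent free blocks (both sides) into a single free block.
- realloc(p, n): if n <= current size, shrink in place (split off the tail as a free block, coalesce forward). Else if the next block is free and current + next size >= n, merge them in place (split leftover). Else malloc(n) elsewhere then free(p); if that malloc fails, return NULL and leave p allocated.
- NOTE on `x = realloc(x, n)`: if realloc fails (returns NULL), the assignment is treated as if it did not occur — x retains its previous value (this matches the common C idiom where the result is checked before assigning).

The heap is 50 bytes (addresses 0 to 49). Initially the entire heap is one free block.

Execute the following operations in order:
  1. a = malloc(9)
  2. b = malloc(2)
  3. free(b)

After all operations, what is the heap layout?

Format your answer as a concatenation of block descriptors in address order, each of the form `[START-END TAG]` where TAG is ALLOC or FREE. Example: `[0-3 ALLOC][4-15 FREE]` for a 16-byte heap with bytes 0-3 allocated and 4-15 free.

Op 1: a = malloc(9) -> a = 0; heap: [0-8 ALLOC][9-49 FREE]
Op 2: b = malloc(2) -> b = 9; heap: [0-8 ALLOC][9-10 ALLOC][11-49 FREE]
Op 3: free(b) -> (freed b); heap: [0-8 ALLOC][9-49 FREE]

Answer: [0-8 ALLOC][9-49 FREE]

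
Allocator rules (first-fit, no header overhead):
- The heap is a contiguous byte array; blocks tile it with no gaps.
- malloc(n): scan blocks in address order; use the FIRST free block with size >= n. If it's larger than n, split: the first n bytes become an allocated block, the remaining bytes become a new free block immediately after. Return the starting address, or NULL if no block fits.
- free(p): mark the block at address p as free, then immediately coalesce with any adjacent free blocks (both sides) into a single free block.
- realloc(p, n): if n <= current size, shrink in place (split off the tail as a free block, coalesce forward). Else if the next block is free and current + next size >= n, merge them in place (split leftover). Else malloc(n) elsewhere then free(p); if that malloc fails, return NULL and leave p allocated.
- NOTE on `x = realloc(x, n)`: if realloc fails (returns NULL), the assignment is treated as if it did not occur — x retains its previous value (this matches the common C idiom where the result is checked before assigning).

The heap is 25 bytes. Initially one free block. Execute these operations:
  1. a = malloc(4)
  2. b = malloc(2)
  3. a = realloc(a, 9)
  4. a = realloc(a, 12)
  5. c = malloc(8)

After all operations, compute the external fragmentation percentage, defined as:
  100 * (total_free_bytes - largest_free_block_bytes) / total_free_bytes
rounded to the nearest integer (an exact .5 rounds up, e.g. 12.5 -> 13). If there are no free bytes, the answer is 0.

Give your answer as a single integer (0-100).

Op 1: a = malloc(4) -> a = 0; heap: [0-3 ALLOC][4-24 FREE]
Op 2: b = malloc(2) -> b = 4; heap: [0-3 ALLOC][4-5 ALLOC][6-24 FREE]
Op 3: a = realloc(a, 9) -> a = 6; heap: [0-3 FREE][4-5 ALLOC][6-14 ALLOC][15-24 FREE]
Op 4: a = realloc(a, 12) -> a = 6; heap: [0-3 FREE][4-5 ALLOC][6-17 ALLOC][18-24 FREE]
Op 5: c = malloc(8) -> c = NULL; heap: [0-3 FREE][4-5 ALLOC][6-17 ALLOC][18-24 FREE]
Free blocks: [4 7] total_free=11 largest=7 -> 100*(11-7)/11 = 400/11 ≈ 36.364 -> rounds to 36

Answer: 36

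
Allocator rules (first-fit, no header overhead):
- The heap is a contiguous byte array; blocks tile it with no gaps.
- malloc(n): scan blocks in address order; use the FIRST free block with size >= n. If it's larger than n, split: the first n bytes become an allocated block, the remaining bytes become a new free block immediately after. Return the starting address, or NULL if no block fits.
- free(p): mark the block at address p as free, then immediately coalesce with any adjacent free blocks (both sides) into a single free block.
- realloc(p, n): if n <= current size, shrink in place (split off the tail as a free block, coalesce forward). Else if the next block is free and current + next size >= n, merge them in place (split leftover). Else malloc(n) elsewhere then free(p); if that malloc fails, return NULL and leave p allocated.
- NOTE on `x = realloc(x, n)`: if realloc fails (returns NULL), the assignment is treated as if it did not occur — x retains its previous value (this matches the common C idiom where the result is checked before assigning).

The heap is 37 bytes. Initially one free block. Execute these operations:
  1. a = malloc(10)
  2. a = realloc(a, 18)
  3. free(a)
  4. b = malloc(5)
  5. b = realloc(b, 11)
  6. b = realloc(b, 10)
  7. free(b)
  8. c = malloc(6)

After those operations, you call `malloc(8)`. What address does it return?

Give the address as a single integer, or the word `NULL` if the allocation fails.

Op 1: a = malloc(10) -> a = 0; heap: [0-9 ALLOC][10-36 FREE]
Op 2: a = realloc(a, 18) -> a = 0; heap: [0-17 ALLOC][18-36 FREE]
Op 3: free(a) -> (freed a); heap: [0-36 FREE]
Op 4: b = malloc(5) -> b = 0; heap: [0-4 ALLOC][5-36 FREE]
Op 5: b = realloc(b, 11) -> b = 0; heap: [0-10 ALLOC][11-36 FREE]
Op 6: b = realloc(b, 10) -> b = 0; heap: [0-9 ALLOC][10-36 FREE]
Op 7: free(b) -> (freed b); heap: [0-36 FREE]
Op 8: c = malloc(6) -> c = 0; heap: [0-5 ALLOC][6-36 FREE]
malloc(8): first-fit scan over [0-5 ALLOC][6-36 FREE] -> 6

Answer: 6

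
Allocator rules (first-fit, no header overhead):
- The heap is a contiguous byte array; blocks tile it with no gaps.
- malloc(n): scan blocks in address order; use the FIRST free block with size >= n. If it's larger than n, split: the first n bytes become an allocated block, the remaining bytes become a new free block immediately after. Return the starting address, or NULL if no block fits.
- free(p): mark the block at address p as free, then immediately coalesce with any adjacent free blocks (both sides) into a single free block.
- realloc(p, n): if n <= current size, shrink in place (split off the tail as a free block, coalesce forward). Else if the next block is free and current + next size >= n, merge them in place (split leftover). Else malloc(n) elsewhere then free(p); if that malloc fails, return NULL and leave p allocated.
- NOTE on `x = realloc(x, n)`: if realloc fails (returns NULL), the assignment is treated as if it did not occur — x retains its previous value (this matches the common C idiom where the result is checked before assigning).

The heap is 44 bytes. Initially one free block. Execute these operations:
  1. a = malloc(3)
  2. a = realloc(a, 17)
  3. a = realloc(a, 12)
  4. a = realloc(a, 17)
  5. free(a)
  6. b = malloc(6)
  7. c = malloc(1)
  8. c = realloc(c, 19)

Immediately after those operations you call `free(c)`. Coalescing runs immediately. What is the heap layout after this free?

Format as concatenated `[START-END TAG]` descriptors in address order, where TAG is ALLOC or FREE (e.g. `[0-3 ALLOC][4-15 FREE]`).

Op 1: a = malloc(3) -> a = 0; heap: [0-2 ALLOC][3-43 FREE]
Op 2: a = realloc(a, 17) -> a = 0; heap: [0-16 ALLOC][17-43 FREE]
Op 3: a = realloc(a, 12) -> a = 0; heap: [0-11 ALLOC][12-43 FREE]
Op 4: a = realloc(a, 17) -> a = 0; heap: [0-16 ALLOC][17-43 FREE]
Op 5: free(a) -> (freed a); heap: [0-43 FREE]
Op 6: b = malloc(6) -> b = 0; heap: [0-5 ALLOC][6-43 FREE]
Op 7: c = malloc(1) -> c = 6; heap: [0-5 ALLOC][6-6 ALLOC][7-43 FREE]
Op 8: c = realloc(c, 19) -> c = 6; heap: [0-5 ALLOC][6-24 ALLOC][25-43 FREE]
free(c): c = 6 -> block [6-24 ALLOC]; mark free, coalesce with adjacent free neighbors -> [0-5 ALLOC][6-43 FREE]

Answer: [0-5 ALLOC][6-43 FREE]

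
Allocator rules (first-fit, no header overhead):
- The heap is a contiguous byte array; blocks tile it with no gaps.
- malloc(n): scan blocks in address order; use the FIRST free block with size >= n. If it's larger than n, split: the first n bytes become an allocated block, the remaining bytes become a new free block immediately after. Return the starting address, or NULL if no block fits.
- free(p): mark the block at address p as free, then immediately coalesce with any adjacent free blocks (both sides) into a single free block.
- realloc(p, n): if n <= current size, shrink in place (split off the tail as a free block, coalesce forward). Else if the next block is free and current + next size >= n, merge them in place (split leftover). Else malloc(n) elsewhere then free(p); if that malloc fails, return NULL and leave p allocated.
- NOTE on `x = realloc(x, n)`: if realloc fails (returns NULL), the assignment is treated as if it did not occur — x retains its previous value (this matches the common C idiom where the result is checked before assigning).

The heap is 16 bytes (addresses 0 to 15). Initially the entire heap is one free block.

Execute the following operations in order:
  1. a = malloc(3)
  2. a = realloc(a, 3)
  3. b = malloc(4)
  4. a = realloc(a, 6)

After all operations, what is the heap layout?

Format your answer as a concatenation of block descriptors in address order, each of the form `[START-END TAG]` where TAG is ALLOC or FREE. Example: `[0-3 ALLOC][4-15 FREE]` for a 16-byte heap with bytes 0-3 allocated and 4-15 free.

Op 1: a = malloc(3) -> a = 0; heap: [0-2 ALLOC][3-15 FREE]
Op 2: a = realloc(a, 3) -> a = 0; heap: [0-2 ALLOC][3-15 FREE]
Op 3: b = malloc(4) -> b = 3; heap: [0-2 ALLOC][3-6 ALLOC][7-15 FREE]
Op 4: a = realloc(a, 6) -> a = 7; heap: [0-2 FREE][3-6 ALLOC][7-12 ALLOC][13-15 FREE]

Answer: [0-2 FREE][3-6 ALLOC][7-12 ALLOC][13-15 FREE]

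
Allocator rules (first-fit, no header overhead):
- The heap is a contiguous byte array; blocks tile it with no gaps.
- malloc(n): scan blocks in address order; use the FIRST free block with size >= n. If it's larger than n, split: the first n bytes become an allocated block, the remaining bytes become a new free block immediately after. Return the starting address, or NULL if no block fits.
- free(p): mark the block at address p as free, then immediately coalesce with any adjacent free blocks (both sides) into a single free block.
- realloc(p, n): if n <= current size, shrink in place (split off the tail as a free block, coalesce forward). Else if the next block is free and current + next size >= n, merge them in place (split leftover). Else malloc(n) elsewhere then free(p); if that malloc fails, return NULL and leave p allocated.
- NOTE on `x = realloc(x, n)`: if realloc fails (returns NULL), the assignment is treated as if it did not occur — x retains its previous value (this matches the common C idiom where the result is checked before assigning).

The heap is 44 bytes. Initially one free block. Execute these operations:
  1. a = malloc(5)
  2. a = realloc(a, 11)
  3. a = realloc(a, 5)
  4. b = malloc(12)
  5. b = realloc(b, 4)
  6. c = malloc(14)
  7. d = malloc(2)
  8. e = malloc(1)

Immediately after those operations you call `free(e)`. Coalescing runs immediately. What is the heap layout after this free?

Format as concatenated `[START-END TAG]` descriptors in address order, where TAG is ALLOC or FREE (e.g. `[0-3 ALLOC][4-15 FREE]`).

Op 1: a = malloc(5) -> a = 0; heap: [0-4 ALLOC][5-43 FREE]
Op 2: a = realloc(a, 11) -> a = 0; heap: [0-10 ALLOC][11-43 FREE]
Op 3: a = realloc(a, 5) -> a = 0; heap: [0-4 ALLOC][5-43 FREE]
Op 4: b = malloc(12) -> b = 5; heap: [0-4 ALLOC][5-16 ALLOC][17-43 FREE]
Op 5: b = realloc(b, 4) -> b = 5; heap: [0-4 ALLOC][5-8 ALLOC][9-43 FREE]
Op 6: c = malloc(14) -> c = 9; heap: [0-4 ALLOC][5-8 ALLOC][9-22 ALLOC][23-43 FREE]
Op 7: d = malloc(2) -> d = 23; heap: [0-4 ALLOC][5-8 ALLOC][9-22 ALLOC][23-24 ALLOC][25-43 FREE]
Op 8: e = malloc(1) -> e = 25; heap: [0-4 ALLOC][5-8 ALLOC][9-22 ALLOC][23-24 ALLOC][25-25 ALLOC][26-43 FREE]
free(e): e = 25 -> block [25-25 ALLOC]; mark free, coalesce with adjacent free neighbors -> [0-4 ALLOC][5-8 ALLOC][9-22 ALLOC][23-24 ALLOC][25-43 FREE]

Answer: [0-4 ALLOC][5-8 ALLOC][9-22 ALLOC][23-24 ALLOC][25-43 FREE]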